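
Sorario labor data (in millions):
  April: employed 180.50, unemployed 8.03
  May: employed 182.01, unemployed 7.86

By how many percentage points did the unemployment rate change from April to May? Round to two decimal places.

The unemployment rate changed by −0.12 percentage points.

April: labor force = 180.50 + 8.03 = 188.53; u = 8.03/188.53 = 4.26%.
May: labor force = 182.01 + 7.86 = 189.87; u = 7.86/189.87 = 4.14%.
Change = 4.14% − 4.26% = −0.12 pp.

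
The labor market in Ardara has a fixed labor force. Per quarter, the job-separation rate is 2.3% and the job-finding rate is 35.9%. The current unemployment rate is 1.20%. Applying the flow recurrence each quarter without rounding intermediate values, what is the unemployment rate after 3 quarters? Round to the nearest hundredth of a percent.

With a fixed labor force, u_{t+1} = u_t + s·(1−u_t) − f·u_t = u_t·(1−s−f) + s.
Here 1−s−f = 0.618 and s = 0.023.
u_1 = 0.012000 × 0.618 + 0.023 = 0.030416.
u_2 = 0.030416 × 0.618 + 0.023 = 0.041797.
u_3 = 0.041797 × 0.618 + 0.023 = 0.048831.

Unemployment rate after three quarters ≈ 4.88%.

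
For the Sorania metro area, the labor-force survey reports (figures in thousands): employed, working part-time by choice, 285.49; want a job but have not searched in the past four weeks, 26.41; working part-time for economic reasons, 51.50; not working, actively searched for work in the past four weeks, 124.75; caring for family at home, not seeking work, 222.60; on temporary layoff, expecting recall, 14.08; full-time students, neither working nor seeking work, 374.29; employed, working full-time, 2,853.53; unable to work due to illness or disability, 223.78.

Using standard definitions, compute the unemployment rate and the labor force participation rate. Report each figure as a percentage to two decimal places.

Unemployment rate ≈ 4.17%; labor force participation rate ≈ 79.72%.

Employed = 285.49 + 51.50 + 2,853.53 = 3,190.52 thousand (anyone who worked, including part-time for economic reasons, counts as employed).
Unemployed = 124.75 + 14.08 = 138.83 thousand (jobless and actively searching, or on temporary layoff).
Labor force = 3,190.52 + 138.83 = 3,329.35 thousand.
Not in labor force = 26.41 + 222.60 + 374.29 + 223.78 = 847.08 thousand (those not working and not actively searching are outside the labor force — including those who want a job but have given up searching).
Civilian working-age population = 3,329.35 + 847.08 = 4,176.43 thousand.
Unemployment rate = 138.83 / 3,329.35 = 4.17%.
Labor force participation rate = 3,329.35 / 4,176.43 = 79.72%.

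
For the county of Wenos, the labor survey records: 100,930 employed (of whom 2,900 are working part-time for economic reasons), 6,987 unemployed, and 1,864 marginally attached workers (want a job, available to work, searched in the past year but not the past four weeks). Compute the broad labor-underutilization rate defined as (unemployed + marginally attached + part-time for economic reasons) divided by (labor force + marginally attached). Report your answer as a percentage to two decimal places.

Broad underutilization rate ≈ 10.70%.

Labor force = 100,930 + 6,987 = 107,917.
Numerator = 6,987 + 1,864 + 2,900 = 11,751.
Denominator = 107,917 + 1,864 = 109,781.
Broad rate = 11,751 / 109,781 = 10.70%.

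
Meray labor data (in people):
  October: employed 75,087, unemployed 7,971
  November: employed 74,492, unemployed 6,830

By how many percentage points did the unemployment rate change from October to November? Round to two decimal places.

October: labor force = 75,087 + 7,971 = 83,058; u = 7,971/83,058 = 9.60%.
November: labor force = 74,492 + 6,830 = 81,322; u = 6,830/81,322 = 8.40%.
Change = 8.40% − 9.60% = −1.20 pp.

The unemployment rate changed by −1.20 percentage points.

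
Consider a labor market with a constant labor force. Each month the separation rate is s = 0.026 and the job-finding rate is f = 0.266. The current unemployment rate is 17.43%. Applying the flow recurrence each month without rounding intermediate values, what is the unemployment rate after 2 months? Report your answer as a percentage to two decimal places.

Unemployment rate after two months ≈ 13.18%.

With a fixed labor force, u_{t+1} = u_t + s·(1−u_t) − f·u_t = u_t·(1−s−f) + s.
Here 1−s−f = 0.708 and s = 0.026.
u_1 = 0.174300 × 0.708 + 0.026 = 0.149404.
u_2 = 0.149404 × 0.708 + 0.026 = 0.131778.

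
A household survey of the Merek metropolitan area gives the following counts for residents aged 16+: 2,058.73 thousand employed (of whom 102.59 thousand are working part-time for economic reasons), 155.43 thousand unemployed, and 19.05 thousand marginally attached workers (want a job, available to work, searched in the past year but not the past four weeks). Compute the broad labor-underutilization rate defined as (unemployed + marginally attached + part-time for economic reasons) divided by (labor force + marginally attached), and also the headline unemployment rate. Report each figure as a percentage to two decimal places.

Labor force = 2,058.73 + 155.43 = 2,214.16 thousand.
Numerator = 155.43 + 19.05 + 102.59 = 277.07 thousand.
Denominator = 2,214.16 + 19.05 = 2,233.21 thousand.
Broad rate = 277.07 / 2,233.21 = 12.41%.
Headline unemployment rate = 155.43 / 2,214.16 = 7.02%.

Broad underutilization rate ≈ 12.41%; headline unemployment rate ≈ 7.02%.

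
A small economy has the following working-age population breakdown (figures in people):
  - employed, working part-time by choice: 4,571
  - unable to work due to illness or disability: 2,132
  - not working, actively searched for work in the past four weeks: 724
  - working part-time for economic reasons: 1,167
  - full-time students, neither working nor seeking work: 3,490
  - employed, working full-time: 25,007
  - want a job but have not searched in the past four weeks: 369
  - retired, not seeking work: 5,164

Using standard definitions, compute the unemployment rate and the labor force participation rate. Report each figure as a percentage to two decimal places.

Employed = 4,571 + 1,167 + 25,007 = 30,745 (anyone who worked, including part-time for economic reasons, counts as employed).
Unemployed = 724.
Labor force = 30,745 + 724 = 31,469.
Not in labor force = 2,132 + 3,490 + 369 + 5,164 = 11,155 (those not working and not actively searching are outside the labor force — including those who want a job but have given up searching).
Civilian working-age population = 31,469 + 11,155 = 42,624.
Unemployment rate = 724 / 31,469 = 2.30%.
Labor force participation rate = 31,469 / 42,624 = 73.83%.

Unemployment rate ≈ 2.30%; labor force participation rate ≈ 73.83%.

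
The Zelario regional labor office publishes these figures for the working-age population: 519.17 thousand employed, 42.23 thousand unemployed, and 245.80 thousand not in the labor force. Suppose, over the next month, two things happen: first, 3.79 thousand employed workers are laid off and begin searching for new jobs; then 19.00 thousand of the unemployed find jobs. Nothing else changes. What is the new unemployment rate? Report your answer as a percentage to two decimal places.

New unemployment rate ≈ 4.81%.

Initially, labor force = 519.17 + 42.23 = 561.40 thousand, so u = 42.23/561.40 = 7.52%.
After the first change, employed falls and unemployed rises by 3.79; labor force unchanged → E = 515.38, U = 46.02, labor force = 561.40 thousand.
After the second change, unemployed falls and employed rises by 19.00; labor force unchanged → E = 534.38, U = 27.02, labor force = 561.40 thousand.
New unemployment rate = 27.02 / 561.40 = 4.81%.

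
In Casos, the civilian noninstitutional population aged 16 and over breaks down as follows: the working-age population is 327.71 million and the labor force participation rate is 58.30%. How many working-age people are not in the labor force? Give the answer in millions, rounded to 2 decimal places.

Share not in the labor force = 1 − 0.5830 = 0.4170.
Not in labor force = 0.4170 × 327.71 ≈ 136.66 million.

About 136.66 million are not in the labor force.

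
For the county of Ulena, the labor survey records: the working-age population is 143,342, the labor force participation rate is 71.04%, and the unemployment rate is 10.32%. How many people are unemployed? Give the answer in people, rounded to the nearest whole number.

About 10,509 are unemployed.

Labor force = 0.7104 × 143,342 = 101,830.
Unemployed = 0.1032 × 101,830 ≈ 10,509.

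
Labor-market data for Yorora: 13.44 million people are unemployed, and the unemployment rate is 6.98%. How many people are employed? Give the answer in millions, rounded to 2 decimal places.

Labor force = U / u = 13.44 / 0.0698 ≈ 192.55 million.
Employed = labor force − unemployed = 192.55 − 13.44 = 179.11 million.

About 179.11 million are employed.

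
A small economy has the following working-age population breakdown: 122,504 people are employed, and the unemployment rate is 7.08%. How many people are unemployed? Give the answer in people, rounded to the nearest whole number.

Let U be the number unemployed. The labor force is E + U, and U/(E+U) = 0.0708.
So U = 0.0708 × 122,504 / (1 − 0.0708) = 8673.28 / 0.9292 ≈ 9,334.

About 9,334 are unemployed.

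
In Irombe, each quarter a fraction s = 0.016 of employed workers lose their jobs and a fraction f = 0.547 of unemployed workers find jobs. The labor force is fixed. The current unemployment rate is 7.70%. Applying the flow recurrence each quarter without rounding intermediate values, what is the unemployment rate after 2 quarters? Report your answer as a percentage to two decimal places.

With a fixed labor force, u_{t+1} = u_t + s·(1−u_t) − f·u_t = u_t·(1−s−f) + s.
Here 1−s−f = 0.437 and s = 0.016.
u_1 = 0.077000 × 0.437 + 0.016 = 0.049649.
u_2 = 0.049649 × 0.437 + 0.016 = 0.037697.

Unemployment rate after two quarters ≈ 3.77%.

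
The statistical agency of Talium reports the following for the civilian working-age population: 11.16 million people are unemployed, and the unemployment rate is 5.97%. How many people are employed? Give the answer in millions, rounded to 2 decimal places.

About 175.77 million are employed.

Labor force = U / u = 11.16 / 0.0597 ≈ 186.93 million.
Employed = labor force − unemployed = 186.93 − 11.16 = 175.77 million.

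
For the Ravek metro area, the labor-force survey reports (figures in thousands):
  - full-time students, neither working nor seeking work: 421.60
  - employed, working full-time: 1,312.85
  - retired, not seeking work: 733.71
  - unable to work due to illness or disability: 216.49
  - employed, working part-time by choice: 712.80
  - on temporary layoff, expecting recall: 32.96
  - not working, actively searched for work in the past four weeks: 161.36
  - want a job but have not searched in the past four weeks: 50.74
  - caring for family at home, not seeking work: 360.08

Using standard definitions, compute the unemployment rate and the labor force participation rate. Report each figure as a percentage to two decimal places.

Employed = 1,312.85 + 712.80 = 2,025.65 thousand.
Unemployed = 32.96 + 161.36 = 194.32 thousand (jobless and actively searching, or on temporary layoff).
Labor force = 2,025.65 + 194.32 = 2,219.97 thousand.
Not in labor force = 421.60 + 733.71 + 216.49 + 50.74 + 360.08 = 1,782.62 thousand (those not working and not actively searching are outside the labor force — including those who want a job but have given up searching).
Civilian working-age population = 2,219.97 + 1,782.62 = 4,002.59 thousand.
Unemployment rate = 194.32 / 2,219.97 = 8.75%.
Labor force participation rate = 2,219.97 / 4,002.59 = 55.46%.

Unemployment rate ≈ 8.75%; labor force participation rate ≈ 55.46%.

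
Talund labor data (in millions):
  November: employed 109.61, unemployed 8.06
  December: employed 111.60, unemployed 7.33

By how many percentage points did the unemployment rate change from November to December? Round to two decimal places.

The unemployment rate changed by −0.69 percentage points.

November: labor force = 109.61 + 8.06 = 117.67; u = 8.06/117.67 = 6.85%.
December: labor force = 111.60 + 7.33 = 118.93; u = 7.33/118.93 = 6.16%.
Change = 6.16% − 6.85% = −0.69 pp.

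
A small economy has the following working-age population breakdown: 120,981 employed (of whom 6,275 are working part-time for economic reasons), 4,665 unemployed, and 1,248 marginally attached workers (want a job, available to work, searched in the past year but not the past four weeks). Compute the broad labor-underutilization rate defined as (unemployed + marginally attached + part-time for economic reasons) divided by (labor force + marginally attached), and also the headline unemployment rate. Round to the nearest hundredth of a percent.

Broad underutilization rate ≈ 9.60%; headline unemployment rate ≈ 3.71%.

Labor force = 120,981 + 4,665 = 125,646.
Numerator = 4,665 + 1,248 + 6,275 = 12,188.
Denominator = 125,646 + 1,248 = 126,894.
Broad rate = 12,188 / 126,894 = 9.60%.
Headline unemployment rate = 4,665 / 125,646 = 3.71%.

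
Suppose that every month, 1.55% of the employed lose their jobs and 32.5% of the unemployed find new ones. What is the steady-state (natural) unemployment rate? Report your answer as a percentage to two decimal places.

Steady-state unemployment rate ≈ 4.55%.

At steady state the flows balance: s·E = f·U, so U/(E+U) = s/(s+f).
u* = 1.55 / (1.55 + 32.5) = 1.55 / 34.05 = 4.55%.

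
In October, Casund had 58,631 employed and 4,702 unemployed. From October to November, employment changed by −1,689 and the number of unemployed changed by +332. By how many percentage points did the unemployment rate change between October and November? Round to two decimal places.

The unemployment rate changed by +0.70 percentage points.

October: labor force = 58,631 + 4,702 = 63,333; u = 4,702/63,333 = 7.42%.
November: labor force = 56,942 + 5,034 = 61,976; u = 5,034/61,976 = 8.12%.
Change = 8.12% − 7.42% = +0.70 pp.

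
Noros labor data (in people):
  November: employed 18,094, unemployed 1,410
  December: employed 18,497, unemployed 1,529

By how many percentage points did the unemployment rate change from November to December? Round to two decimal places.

November: labor force = 18,094 + 1,410 = 19,504; u = 1,410/19,504 = 7.23%.
December: labor force = 18,497 + 1,529 = 20,026; u = 1,529/20,026 = 7.64%.
Change = 7.64% − 7.23% = +0.41 pp.

The unemployment rate changed by +0.41 percentage points.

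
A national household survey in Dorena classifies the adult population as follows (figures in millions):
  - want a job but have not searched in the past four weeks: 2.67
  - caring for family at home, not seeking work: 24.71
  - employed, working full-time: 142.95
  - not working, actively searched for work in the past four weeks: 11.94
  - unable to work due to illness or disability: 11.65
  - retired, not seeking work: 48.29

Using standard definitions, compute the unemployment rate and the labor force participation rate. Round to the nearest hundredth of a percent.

Employed = 142.95 million.
Unemployed = 11.94 million.
Labor force = 142.95 + 11.94 = 154.89 million.
Not in labor force = 2.67 + 24.71 + 11.65 + 48.29 = 87.32 million (those not working and not actively searching are outside the labor force — including those who want a job but have given up searching).
Civilian working-age population = 154.89 + 87.32 = 242.21 million.
Unemployment rate = 11.94 / 154.89 = 7.71%.
Labor force participation rate = 154.89 / 242.21 = 63.95%.

Unemployment rate ≈ 7.71%; labor force participation rate ≈ 63.95%.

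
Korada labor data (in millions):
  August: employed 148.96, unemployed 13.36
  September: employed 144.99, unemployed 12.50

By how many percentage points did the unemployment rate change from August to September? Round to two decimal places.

August: labor force = 148.96 + 13.36 = 162.32; u = 13.36/162.32 = 8.23%.
September: labor force = 144.99 + 12.50 = 157.49; u = 12.50/157.49 = 7.94%.
Change = 7.94% − 8.23% = −0.29 pp.

The unemployment rate changed by −0.29 percentage points.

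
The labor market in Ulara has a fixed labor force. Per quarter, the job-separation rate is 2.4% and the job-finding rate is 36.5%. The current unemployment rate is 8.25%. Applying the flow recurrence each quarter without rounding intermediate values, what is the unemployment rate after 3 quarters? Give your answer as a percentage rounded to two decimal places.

Unemployment rate after three quarters ≈ 6.64%.

With a fixed labor force, u_{t+1} = u_t + s·(1−u_t) − f·u_t = u_t·(1−s−f) + s.
Here 1−s−f = 0.611 and s = 0.024.
u_1 = 0.082500 × 0.611 + 0.024 = 0.074408.
u_2 = 0.074408 × 0.611 + 0.024 = 0.069463.
u_3 = 0.069463 × 0.611 + 0.024 = 0.066442.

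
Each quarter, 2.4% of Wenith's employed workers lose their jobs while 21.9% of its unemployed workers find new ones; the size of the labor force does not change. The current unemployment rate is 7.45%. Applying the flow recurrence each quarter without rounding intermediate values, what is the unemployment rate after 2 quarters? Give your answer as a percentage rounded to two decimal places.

With a fixed labor force, u_{t+1} = u_t + s·(1−u_t) − f·u_t = u_t·(1−s−f) + s.
Here 1−s−f = 0.757 and s = 0.024.
u_1 = 0.074500 × 0.757 + 0.024 = 0.080396.
u_2 = 0.080396 × 0.757 + 0.024 = 0.084860.

Unemployment rate after two quarters ≈ 8.49%.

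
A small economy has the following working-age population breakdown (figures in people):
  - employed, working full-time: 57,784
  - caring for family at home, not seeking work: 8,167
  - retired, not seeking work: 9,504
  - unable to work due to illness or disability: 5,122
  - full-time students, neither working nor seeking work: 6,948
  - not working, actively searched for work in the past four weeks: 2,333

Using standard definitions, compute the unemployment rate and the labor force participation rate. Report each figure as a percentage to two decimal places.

Unemployment rate ≈ 3.88%; labor force participation rate ≈ 66.90%.

Employed = 57,784.
Unemployed = 2,333.
Labor force = 57,784 + 2,333 = 60,117.
Not in labor force = 8,167 + 9,504 + 5,122 + 6,948 = 29,741 (those not working and not actively searching are outside the labor force).
Civilian working-age population = 60,117 + 29,741 = 89,858.
Unemployment rate = 2,333 / 60,117 = 3.88%.
Labor force participation rate = 60,117 / 89,858 = 66.90%.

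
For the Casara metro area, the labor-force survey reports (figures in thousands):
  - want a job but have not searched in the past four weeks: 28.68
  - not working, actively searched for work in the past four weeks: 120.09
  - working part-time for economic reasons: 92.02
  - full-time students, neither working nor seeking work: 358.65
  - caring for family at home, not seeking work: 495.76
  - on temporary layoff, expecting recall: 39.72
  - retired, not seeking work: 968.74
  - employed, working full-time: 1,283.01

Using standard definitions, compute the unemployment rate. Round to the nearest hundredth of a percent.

Employed = 92.02 + 1,283.01 = 1,375.03 thousand (anyone who worked, including part-time for economic reasons, counts as employed).
Unemployed = 120.09 + 39.72 = 159.81 thousand (jobless and actively searching, or on temporary layoff).
Labor force = 1,375.03 + 159.81 = 1,534.84 thousand.
Unemployment rate = 159.81 / 1,534.84 = 10.41%.

Unemployment rate ≈ 10.41%.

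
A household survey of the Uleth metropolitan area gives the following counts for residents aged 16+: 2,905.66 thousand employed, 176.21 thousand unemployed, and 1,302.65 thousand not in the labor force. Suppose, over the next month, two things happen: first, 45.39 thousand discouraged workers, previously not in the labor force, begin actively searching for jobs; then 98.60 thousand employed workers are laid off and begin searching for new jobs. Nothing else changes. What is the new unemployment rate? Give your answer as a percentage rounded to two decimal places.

New unemployment rate ≈ 10.24%.

Initially, labor force = 2,905.66 + 176.21 = 3,081.87 thousand, so u = 176.21/3,081.87 = 5.72%.
After the first change, unemployed and labor force both rise by 45.39 → E = 2,905.66, U = 221.60, labor force = 3,127.26 thousand.
After the second change, employed falls and unemployed rises by 98.60; labor force unchanged → E = 2,807.06, U = 320.20, labor force = 3,127.26 thousand.
New unemployment rate = 320.20 / 3,127.26 = 10.24%.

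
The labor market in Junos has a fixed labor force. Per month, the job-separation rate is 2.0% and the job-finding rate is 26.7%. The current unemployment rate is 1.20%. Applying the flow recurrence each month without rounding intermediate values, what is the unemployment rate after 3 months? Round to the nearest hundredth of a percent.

Unemployment rate after three months ≈ 4.88%.

With a fixed labor force, u_{t+1} = u_t + s·(1−u_t) − f·u_t = u_t·(1−s−f) + s.
Here 1−s−f = 0.713 and s = 0.020.
u_1 = 0.012000 × 0.713 + 0.020 = 0.028556.
u_2 = 0.028556 × 0.713 + 0.020 = 0.040360.
u_3 = 0.040360 × 0.713 + 0.020 = 0.048777.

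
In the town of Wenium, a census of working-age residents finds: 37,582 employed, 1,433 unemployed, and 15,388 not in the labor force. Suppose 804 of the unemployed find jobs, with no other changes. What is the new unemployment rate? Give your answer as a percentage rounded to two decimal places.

New unemployment rate ≈ 1.61%.

Initially, labor force = 37,582 + 1,433 = 39,015, so u = 1,433/39,015 = 3.67%.
After the change, unemployed falls and employed rises by 804; labor force unchanged → E = 38,386, U = 629, labor force = 39,015.
New unemployment rate = 629 / 39,015 = 1.61%.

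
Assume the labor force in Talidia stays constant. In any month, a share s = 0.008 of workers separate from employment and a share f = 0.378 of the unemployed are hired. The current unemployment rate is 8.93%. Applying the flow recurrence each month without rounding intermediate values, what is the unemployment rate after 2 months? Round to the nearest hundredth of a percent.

With a fixed labor force, u_{t+1} = u_t + s·(1−u_t) − f·u_t = u_t·(1−s−f) + s.
Here 1−s−f = 0.614 and s = 0.008.
u_1 = 0.089300 × 0.614 + 0.008 = 0.062830.
u_2 = 0.062830 × 0.614 + 0.008 = 0.046578.

Unemployment rate after two months ≈ 4.66%.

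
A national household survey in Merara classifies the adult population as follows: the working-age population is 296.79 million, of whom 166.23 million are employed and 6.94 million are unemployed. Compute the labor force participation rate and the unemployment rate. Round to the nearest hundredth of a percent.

Labor force participation rate ≈ 58.35%; unemployment rate ≈ 4.01%.

Labor force = employed + unemployed = 166.23 + 6.94 = 173.17 million.
Unemployment rate = 6.94 / 173.17 = 4.01%.
Labor force participation rate = 173.17 / 296.79 = 58.35%.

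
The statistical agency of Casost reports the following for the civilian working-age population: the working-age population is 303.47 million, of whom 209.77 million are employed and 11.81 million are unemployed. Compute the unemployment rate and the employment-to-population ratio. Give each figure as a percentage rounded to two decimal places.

Unemployment rate ≈ 5.33%; employment-population ratio ≈ 69.12%.

Labor force = employed + unemployed = 209.77 + 11.81 = 221.58 million.
Unemployment rate = 11.81 / 221.58 = 5.33%.
Employment-population ratio = 209.77 / 303.47 = 69.12%.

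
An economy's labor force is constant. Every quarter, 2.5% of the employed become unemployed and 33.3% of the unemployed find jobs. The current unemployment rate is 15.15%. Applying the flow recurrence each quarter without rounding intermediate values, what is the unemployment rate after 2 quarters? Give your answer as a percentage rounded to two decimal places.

With a fixed labor force, u_{t+1} = u_t + s·(1−u_t) − f·u_t = u_t·(1−s−f) + s.
Here 1−s−f = 0.642 and s = 0.025.
u_1 = 0.151500 × 0.642 + 0.025 = 0.122263.
u_2 = 0.122263 × 0.642 + 0.025 = 0.103493.

Unemployment rate after two quarters ≈ 10.35%.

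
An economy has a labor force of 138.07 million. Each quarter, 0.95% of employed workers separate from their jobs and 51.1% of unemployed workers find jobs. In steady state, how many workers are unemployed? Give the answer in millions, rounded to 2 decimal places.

About 2.52 million are unemployed in steady state.

Steady-state unemployment rate u* = s/(s+f) = 0.95/(0.95+51.1) = 0.018252.
Unemployed = u* × labor force = 0.018252 × 138.07 ≈ 2.52 million.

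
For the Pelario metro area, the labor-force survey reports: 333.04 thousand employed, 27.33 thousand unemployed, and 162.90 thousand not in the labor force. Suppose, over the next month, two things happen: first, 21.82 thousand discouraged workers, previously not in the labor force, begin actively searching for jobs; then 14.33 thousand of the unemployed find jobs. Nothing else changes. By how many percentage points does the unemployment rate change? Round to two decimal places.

Initially, labor force = 333.04 + 27.33 = 360.37 thousand, so u = 27.33/360.37 = 7.58%.
After the first change, unemployed and labor force both rise by 21.82 → E = 333.04, U = 49.15, labor force = 382.19 thousand.
After the second change, unemployed falls and employed rises by 14.33; labor force unchanged → E = 347.37, U = 34.82, labor force = 382.19 thousand.
New unemployment rate = 34.82 / 382.19 = 9.11%.
Change = 9.11% − 7.58% = +1.53 percentage points.

The unemployment rate changes by +1.53 percentage points.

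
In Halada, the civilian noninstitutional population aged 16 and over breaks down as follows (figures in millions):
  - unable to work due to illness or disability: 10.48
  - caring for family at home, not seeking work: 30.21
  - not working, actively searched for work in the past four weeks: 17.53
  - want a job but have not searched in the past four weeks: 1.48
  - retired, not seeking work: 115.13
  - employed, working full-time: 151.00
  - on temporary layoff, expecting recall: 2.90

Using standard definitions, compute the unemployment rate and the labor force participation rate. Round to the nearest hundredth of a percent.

Unemployment rate ≈ 11.92%; labor force participation rate ≈ 52.15%.

Employed = 151.00 million.
Unemployed = 17.53 + 2.90 = 20.43 million (jobless and actively searching, or on temporary layoff).
Labor force = 151.00 + 20.43 = 171.43 million.
Not in labor force = 10.48 + 30.21 + 1.48 + 115.13 = 157.30 million (those not working and not actively searching are outside the labor force — including those who want a job but have given up searching).
Civilian working-age population = 171.43 + 157.30 = 328.73 million.
Unemployment rate = 20.43 / 171.43 = 11.92%.
Labor force participation rate = 171.43 / 328.73 = 52.15%.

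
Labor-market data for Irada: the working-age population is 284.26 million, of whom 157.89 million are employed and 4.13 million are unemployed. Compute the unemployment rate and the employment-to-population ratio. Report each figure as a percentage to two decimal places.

Labor force = employed + unemployed = 157.89 + 4.13 = 162.02 million.
Unemployment rate = 4.13 / 162.02 = 2.55%.
Employment-population ratio = 157.89 / 284.26 = 55.54%.

Unemployment rate ≈ 2.55%; employment-population ratio ≈ 55.54%.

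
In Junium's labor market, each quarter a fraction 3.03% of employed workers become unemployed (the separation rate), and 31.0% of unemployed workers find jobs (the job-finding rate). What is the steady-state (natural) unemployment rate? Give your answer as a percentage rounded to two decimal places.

Steady-state unemployment rate ≈ 8.90%.

At steady state the flows balance: s·E = f·U, so U/(E+U) = s/(s+f).
u* = 3.03 / (3.03 + 31.0) = 3.03 / 34.03 = 8.90%.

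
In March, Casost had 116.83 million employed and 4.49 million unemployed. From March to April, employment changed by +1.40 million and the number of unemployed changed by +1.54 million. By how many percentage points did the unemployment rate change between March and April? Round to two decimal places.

March: labor force = 116.83 + 4.49 = 121.32; u = 4.49/121.32 = 3.70%.
April: labor force = 118.23 + 6.03 = 124.26; u = 6.03/124.26 = 4.85%.
Change = 4.85% − 3.70% = +1.15 pp.

The unemployment rate changed by +1.15 percentage points.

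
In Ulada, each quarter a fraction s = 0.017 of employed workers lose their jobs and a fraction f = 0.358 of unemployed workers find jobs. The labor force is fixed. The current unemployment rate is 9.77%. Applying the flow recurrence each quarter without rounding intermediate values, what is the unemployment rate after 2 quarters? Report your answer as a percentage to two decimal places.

Unemployment rate after two quarters ≈ 6.58%.

With a fixed labor force, u_{t+1} = u_t + s·(1−u_t) − f·u_t = u_t·(1−s−f) + s.
Here 1−s−f = 0.625 and s = 0.017.
u_1 = 0.097700 × 0.625 + 0.017 = 0.078063.
u_2 = 0.078063 × 0.625 + 0.017 = 0.065789.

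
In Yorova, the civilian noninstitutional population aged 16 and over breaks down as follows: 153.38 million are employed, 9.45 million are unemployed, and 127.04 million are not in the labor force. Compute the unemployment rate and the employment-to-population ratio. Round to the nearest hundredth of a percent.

Labor force = employed + unemployed = 153.38 + 9.45 = 162.83 million.
Working-age population = 162.83 + 127.04 = 289.87 million.
Unemployment rate = 9.45 / 162.83 = 5.80%.
Employment-population ratio = 153.38 / 289.87 = 52.91%.

Unemployment rate ≈ 5.80%; employment-population ratio ≈ 52.91%.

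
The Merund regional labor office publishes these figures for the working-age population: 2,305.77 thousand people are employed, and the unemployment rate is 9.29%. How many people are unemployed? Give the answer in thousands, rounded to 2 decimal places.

Let U be the number unemployed. The labor force is E + U, and U/(E+U) = 0.0929.
So U = 0.0929 × 2,305.77 / (1 − 0.0929) = 214.2060 / 0.9071 ≈ 236.14 thousand.

About 236.14 thousand are unemployed.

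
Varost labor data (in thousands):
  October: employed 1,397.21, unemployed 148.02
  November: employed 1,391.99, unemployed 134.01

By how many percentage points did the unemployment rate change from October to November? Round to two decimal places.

The unemployment rate changed by −0.80 percentage points.

October: labor force = 1,397.21 + 148.02 = 1,545.23; u = 148.02/1,545.23 = 9.58%.
November: labor force = 1,391.99 + 134.01 = 1,526.00; u = 134.01/1,526.00 = 8.78%.
Change = 8.78% − 9.58% = −0.80 pp.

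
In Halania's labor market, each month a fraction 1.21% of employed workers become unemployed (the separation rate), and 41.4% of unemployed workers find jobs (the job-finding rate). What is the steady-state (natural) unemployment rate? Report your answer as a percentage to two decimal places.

At steady state the flows balance: s·E = f·U, so U/(E+U) = s/(s+f).
u* = 1.21 / (1.21 + 41.4) = 1.21 / 42.61 = 2.84%.

Steady-state unemployment rate ≈ 2.84%.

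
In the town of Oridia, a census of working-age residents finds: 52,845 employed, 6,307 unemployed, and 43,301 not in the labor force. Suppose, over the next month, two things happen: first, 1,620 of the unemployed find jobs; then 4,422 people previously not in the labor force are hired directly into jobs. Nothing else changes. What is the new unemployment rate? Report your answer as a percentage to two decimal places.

New unemployment rate ≈ 7.37%.

Initially, labor force = 52,845 + 6,307 = 59,152, so u = 6,307/59,152 = 10.66%.
After the first change, unemployed falls and employed rises by 1,620; labor force unchanged → E = 54,465, U = 4,687, labor force = 59,152.
After the second change, employed and labor force both rise by 4,422; unemployed unchanged → E = 58,887, U = 4,687, labor force = 63,574.
New unemployment rate = 4,687 / 63,574 = 7.37%.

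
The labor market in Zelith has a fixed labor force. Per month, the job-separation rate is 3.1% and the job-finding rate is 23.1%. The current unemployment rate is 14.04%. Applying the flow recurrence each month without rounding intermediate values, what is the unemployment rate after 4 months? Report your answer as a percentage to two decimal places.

With a fixed labor force, u_{t+1} = u_t + s·(1−u_t) − f·u_t = u_t·(1−s−f) + s.
Here 1−s−f = 0.738 and s = 0.031.
u_1 = 0.140400 × 0.738 + 0.031 = 0.134615.
u_2 = 0.134615 × 0.738 + 0.031 = 0.130346.
u_3 = 0.130346 × 0.738 + 0.031 = 0.127195.
u_4 = 0.127195 × 0.738 + 0.031 = 0.124870.

Unemployment rate after four months ≈ 12.49%.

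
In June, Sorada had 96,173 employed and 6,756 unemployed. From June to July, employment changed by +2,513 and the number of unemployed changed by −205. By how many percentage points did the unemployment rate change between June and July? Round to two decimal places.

The unemployment rate changed by −0.34 percentage points.

June: labor force = 96,173 + 6,756 = 102,929; u = 6,756/102,929 = 6.56%.
July: labor force = 98,686 + 6,551 = 105,237; u = 6,551/105,237 = 6.22%.
Change = 6.22% − 6.56% = −0.34 pp.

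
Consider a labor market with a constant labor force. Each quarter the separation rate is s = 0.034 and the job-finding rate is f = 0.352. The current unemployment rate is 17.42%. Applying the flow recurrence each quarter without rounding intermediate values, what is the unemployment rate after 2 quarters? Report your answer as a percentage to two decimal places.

With a fixed labor force, u_{t+1} = u_t + s·(1−u_t) − f·u_t = u_t·(1−s−f) + s.
Here 1−s−f = 0.614 and s = 0.034.
u_1 = 0.174200 × 0.614 + 0.034 = 0.140959.
u_2 = 0.140959 × 0.614 + 0.034 = 0.120549.

Unemployment rate after two quarters ≈ 12.05%.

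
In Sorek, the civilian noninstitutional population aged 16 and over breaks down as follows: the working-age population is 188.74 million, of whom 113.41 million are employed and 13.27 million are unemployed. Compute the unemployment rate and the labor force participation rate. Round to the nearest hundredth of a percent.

Unemployment rate ≈ 10.48%; labor force participation rate ≈ 67.12%.

Labor force = employed + unemployed = 113.41 + 13.27 = 126.68 million.
Unemployment rate = 13.27 / 126.68 = 10.48%.
Labor force participation rate = 126.68 / 188.74 = 67.12%.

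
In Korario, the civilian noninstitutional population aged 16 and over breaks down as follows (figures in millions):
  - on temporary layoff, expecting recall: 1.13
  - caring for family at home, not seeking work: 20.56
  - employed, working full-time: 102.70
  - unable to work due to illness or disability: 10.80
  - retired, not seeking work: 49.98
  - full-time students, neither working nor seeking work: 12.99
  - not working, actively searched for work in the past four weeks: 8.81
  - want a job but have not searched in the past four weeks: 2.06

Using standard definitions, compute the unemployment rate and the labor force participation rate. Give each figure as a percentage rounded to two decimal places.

Unemployment rate ≈ 8.82%; labor force participation rate ≈ 53.89%.

Employed = 102.70 million.
Unemployed = 1.13 + 8.81 = 9.94 million (jobless and actively searching, or on temporary layoff).
Labor force = 102.70 + 9.94 = 112.64 million.
Not in labor force = 20.56 + 10.80 + 49.98 + 12.99 + 2.06 = 96.39 million (those not working and not actively searching are outside the labor force — including those who want a job but have given up searching).
Civilian working-age population = 112.64 + 96.39 = 209.03 million.
Unemployment rate = 9.94 / 112.64 = 8.82%.
Labor force participation rate = 112.64 / 209.03 = 53.89%.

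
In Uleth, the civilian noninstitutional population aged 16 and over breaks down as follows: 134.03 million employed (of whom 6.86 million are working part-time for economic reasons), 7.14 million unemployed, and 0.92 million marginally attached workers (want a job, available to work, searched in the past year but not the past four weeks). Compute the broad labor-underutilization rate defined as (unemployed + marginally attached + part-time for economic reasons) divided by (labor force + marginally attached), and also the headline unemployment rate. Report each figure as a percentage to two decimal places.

Labor force = 134.03 + 7.14 = 141.17 million.
Numerator = 7.14 + 0.92 + 6.86 = 14.92 million.
Denominator = 141.17 + 0.92 = 142.09 million.
Broad rate = 14.92 / 142.09 = 10.50%.
Headline unemployment rate = 7.14 / 141.17 = 5.06%.

Broad underutilization rate ≈ 10.50%; headline unemployment rate ≈ 5.06%.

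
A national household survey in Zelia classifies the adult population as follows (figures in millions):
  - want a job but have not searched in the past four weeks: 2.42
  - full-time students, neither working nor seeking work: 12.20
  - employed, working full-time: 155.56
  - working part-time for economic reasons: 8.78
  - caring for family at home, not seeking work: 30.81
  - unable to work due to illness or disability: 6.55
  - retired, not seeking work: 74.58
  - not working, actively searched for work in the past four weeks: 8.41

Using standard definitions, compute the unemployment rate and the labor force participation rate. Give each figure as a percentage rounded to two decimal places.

Unemployment rate ≈ 4.87%; labor force participation rate ≈ 57.72%.

Employed = 155.56 + 8.78 = 164.34 million (anyone who worked, including part-time for economic reasons, counts as employed).
Unemployed = 8.41 million.
Labor force = 164.34 + 8.41 = 172.75 million.
Not in labor force = 2.42 + 12.20 + 30.81 + 6.55 + 74.58 = 126.56 million (those not working and not actively searching are outside the labor force — including those who want a job but have given up searching).
Civilian working-age population = 172.75 + 126.56 = 299.31 million.
Unemployment rate = 8.41 / 172.75 = 4.87%.
Labor force participation rate = 172.75 / 299.31 = 57.72%.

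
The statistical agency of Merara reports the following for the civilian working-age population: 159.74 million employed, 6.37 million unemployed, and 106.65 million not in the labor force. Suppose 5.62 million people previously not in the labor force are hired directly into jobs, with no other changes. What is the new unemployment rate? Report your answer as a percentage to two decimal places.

Initially, labor force = 159.74 + 6.37 = 166.11 million, so u = 6.37/166.11 = 3.83%.
After the change, employed and labor force both rise by 5.62; unemployed unchanged → E = 165.36, U = 6.37, labor force = 171.73 million.
New unemployment rate = 6.37 / 171.73 = 3.71%.

New unemployment rate ≈ 3.71%.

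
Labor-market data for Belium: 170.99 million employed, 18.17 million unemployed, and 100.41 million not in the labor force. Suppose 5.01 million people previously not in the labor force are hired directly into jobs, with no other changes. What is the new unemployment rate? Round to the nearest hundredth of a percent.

Initially, labor force = 170.99 + 18.17 = 189.16 million, so u = 18.17/189.16 = 9.61%.
After the change, employed and labor force both rise by 5.01; unemployed unchanged → E = 176.00, U = 18.17, labor force = 194.17 million.
New unemployment rate = 18.17 / 194.17 = 9.36%.

New unemployment rate ≈ 9.36%.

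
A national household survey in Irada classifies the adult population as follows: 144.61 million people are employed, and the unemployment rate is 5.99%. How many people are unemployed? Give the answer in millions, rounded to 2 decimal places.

About 9.21 million are unemployed.

Let U be the number unemployed. The labor force is E + U, and U/(E+U) = 0.0599.
So U = 0.0599 × 144.61 / (1 − 0.0599) = 8.6621 / 0.9401 ≈ 9.21 million.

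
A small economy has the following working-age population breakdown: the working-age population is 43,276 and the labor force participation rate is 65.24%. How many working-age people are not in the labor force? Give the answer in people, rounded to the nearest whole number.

About 15,043 are not in the labor force.

Share not in the labor force = 1 − 0.6524 = 0.3476.
Not in labor force = 0.3476 × 43,276 ≈ 15,043.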